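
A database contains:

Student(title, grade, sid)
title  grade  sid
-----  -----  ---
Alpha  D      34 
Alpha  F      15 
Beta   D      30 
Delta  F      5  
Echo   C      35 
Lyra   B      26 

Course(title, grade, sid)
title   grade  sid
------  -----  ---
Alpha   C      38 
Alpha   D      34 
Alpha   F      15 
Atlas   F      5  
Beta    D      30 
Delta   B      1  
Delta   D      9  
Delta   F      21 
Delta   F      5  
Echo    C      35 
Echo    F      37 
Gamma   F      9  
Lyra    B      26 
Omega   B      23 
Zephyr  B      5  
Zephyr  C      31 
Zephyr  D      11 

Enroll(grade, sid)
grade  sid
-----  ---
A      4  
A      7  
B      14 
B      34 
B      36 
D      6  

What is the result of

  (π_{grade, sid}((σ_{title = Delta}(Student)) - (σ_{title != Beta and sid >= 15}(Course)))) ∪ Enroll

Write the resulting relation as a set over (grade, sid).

{(A, 4), (A, 7), (B, 14), (B, 34), (B, 36), (D, 6), (F, 5)}

σ[title = Delta]: keep tuples satisfying title = Delta → {(Delta, F, 5)}
σ[title != Beta and sid >= 15]: keep tuples satisfying title != Beta and sid >= 15 → {(Alpha, C, 38), (Alpha, D, 34), (Alpha, F, 15), (Delta, F, 21), (Echo, C, 35), (Echo, F, 37), (Lyra, B, 26), (Omega, B, 23), (Zephyr, C, 31)}
Taking the difference: {(Delta, F, 5)}
Projecting to grade, sid: {(F, 5)}
Taking the union: {(A, 4), (A, 7), (B, 14), (B, 34), (B, 36), (D, 6), (F, 5)}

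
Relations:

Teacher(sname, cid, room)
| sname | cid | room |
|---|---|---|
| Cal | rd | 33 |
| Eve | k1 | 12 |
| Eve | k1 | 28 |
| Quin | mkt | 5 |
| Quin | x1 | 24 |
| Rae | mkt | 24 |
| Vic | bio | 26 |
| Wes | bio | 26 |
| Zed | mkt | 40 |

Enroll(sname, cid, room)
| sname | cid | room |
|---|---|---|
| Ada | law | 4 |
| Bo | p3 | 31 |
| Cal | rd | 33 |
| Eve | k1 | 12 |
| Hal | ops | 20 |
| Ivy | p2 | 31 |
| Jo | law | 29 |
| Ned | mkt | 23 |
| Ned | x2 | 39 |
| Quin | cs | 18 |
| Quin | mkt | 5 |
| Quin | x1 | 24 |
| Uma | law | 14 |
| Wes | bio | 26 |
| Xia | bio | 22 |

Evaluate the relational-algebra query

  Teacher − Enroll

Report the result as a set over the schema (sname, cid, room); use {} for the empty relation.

{(Eve, k1, 28), (Rae, mkt, 24), (Vic, bio, 26), (Zed, mkt, 40)}

Set difference of the two operands is {(Eve, k1, 28), (Rae, mkt, 24), (Vic, bio, 26), (Zed, mkt, 40)}.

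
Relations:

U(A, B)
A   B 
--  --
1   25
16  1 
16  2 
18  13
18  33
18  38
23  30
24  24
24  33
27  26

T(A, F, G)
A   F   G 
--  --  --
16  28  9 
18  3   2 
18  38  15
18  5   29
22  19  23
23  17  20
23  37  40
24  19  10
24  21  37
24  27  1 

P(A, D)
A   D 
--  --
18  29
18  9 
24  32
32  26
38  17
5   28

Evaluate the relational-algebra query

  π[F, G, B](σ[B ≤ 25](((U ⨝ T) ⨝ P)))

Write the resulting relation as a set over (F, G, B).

Joining U and T on A yields {(16, 1, 28, 9), (16, 2, 28, 9), (18, 13, 3, 2), (18, 13, 38, 15), (18, 13, 5, 29), (18, 33, 3, 2), (18, 33, 38, 15), (18, 33, 5, 29), (18, 38, 3, 2), (18, 38, 38, 15), (18, 38, 5, 29), (23, 30, 17, 20), (23, 30, 37, 40), (24, 24, 19, 10), (24, 24, 21, 37), (24, 24, 27, 1), (24, 33, 19, 10), (24, 33, 21, 37), (24, 33, 27, 1)}.
Joining (U ⨝ T) and P on A yields {(18, 13, 3, 2, 29), (18, 13, 3, 2, 9), (18, 13, 38, 15, 29), (18, 13, 38, 15, 9), (18, 13, 5, 29, 29), (18, 13, 5, 29, 9), (18, 33, 3, 2, 29), (18, 33, 3, 2, 9), (18, 33, 38, 15, 29), (18, 33, 38, 15, 9), (18, 33, 5, 29, 29), (18, 33, 5, 29, 9), (18, 38, 3, 2, 29), (18, 38, 3, 2, 9), (18, 38, 38, 15, 29), (18, 38, 38, 15, 9), (18, 38, 5, 29, 29), (18, 38, 5, 29, 9), (24, 24, 19, 10, 32), (24, 24, 21, 37, 32), (24, 24, 27, 1, 32), (24, 33, 19, 10, 32), (24, 33, 21, 37, 32), (24, 33, 27, 1, 32)}.
Apply σ_{B ≤ 25}; surviving tuples: {(18, 13, 3, 2, 29), (18, 13, 3, 2, 9), (18, 13, 38, 15, 29), (18, 13, 38, 15, 9), (18, 13, 5, 29, 29), (18, 13, 5, 29, 9), (24, 24, 19, 10, 32), (24, 24, 21, 37, 32), (24, 24, 27, 1, 32)}
Projecting to F, G, B (3 duplicate(s) eliminated): {(19, 10, 24), (21, 37, 24), (27, 1, 24), (3, 2, 13), (38, 15, 13), (5, 29, 13)}

{(19, 10, 24), (21, 37, 24), (27, 1, 24), (3, 2, 13), (38, 15, 13), (5, 29, 13)}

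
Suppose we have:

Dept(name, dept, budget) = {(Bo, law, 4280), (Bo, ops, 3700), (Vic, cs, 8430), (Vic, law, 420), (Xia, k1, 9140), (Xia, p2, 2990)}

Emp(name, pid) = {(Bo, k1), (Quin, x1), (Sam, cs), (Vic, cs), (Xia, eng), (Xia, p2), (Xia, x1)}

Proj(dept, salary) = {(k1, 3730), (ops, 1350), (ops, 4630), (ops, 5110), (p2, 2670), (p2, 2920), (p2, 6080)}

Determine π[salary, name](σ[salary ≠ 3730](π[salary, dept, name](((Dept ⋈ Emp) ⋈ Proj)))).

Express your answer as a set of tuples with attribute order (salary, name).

Natural join on name: {(Bo, law, 4280, k1), (Bo, ops, 3700, k1), (Vic, cs, 8430, cs), (Vic, law, 420, cs), (Xia, k1, 9140, eng), (Xia, k1, 9140, p2), (Xia, k1, 9140, x1), (Xia, p2, 2990, eng), (Xia, p2, 2990, p2), (Xia, p2, 2990, x1)}
Natural join on dept: {(Bo, ops, 3700, k1, 1350), (Bo, ops, 3700, k1, 4630), (Bo, ops, 3700, k1, 5110), (Xia, k1, 9140, eng, 3730), (Xia, k1, 9140, p2, 3730), (Xia, k1, 9140, x1, 3730), (Xia, p2, 2990, eng, 2670), (Xia, p2, 2990, eng, 2920), (Xia, p2, 2990, eng, 6080), (Xia, p2, 2990, p2, 2670), (Xia, p2, 2990, p2, 2920), (Xia, p2, 2990, p2, 6080), (Xia, p2, 2990, x1, 2670), (Xia, p2, 2990, x1, 2920), (Xia, p2, 2990, x1, 6080)}
π[salary, dept, name]: project onto (salary, dept, name) (8 duplicate(s) eliminated) → {(1350, ops, Bo), (2670, p2, Xia), (2920, p2, Xia), (3730, k1, Xia), (4630, ops, Bo), (5110, ops, Bo), (6080, p2, Xia)}
Filtering on salary ≠ 3730 leaves {(1350, ops, Bo), (2670, p2, Xia), (2920, p2, Xia), (4630, ops, Bo), (5110, ops, Bo), (6080, p2, Xia)}.
π[salary, name]: project onto (salary, name) → {(1350, Bo), (2670, Xia), (2920, Xia), (4630, Bo), (5110, Bo), (6080, Xia)}

{(1350, Bo), (2670, Xia), (2920, Xia), (4630, Bo), (5110, Bo), (6080, Xia)}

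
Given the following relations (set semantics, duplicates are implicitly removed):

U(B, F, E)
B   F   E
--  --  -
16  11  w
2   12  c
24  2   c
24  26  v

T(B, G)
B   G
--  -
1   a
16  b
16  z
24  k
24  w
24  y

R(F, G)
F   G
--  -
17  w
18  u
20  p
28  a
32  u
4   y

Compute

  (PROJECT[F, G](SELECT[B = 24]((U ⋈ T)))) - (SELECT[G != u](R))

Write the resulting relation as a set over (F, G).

{(2, k), (2, w), (2, y), (26, k), (26, w), (26, y)}

Natural join on B: {(16, 11, w, b), (16, 11, w, z), (24, 2, c, k), (24, 2, c, w), (24, 2, c, y), (24, 26, v, k), (24, 26, v, w), (24, 26, v, y)}
σ[B = 24]: keep tuples satisfying B = 24 → {(24, 2, c, k), (24, 2, c, w), (24, 2, c, y), (24, 26, v, k), (24, 26, v, w), (24, 26, v, y)}
π[F, G]: project onto (F, G) → {(2, k), (2, w), (2, y), (26, k), (26, w), (26, y)}
σ[G != u]: keep tuples satisfying G != u → {(17, w), (20, p), (28, a), (4, y)}
Difference: {(2, k), (2, w), (2, y), (26, k), (26, w), (26, y)} with {(17, w), (20, p), (28, a), (4, y)} → {(2, k), (2, w), (2, y), (26, k), (26, w), (26, y)}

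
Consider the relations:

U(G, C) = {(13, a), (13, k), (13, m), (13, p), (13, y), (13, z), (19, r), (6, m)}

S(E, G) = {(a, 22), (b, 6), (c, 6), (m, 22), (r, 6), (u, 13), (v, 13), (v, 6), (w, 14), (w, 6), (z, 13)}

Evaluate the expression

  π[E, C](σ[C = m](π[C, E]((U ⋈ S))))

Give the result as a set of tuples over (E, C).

{(b, m), (c, m), (r, m), (u, m), (v, m), (w, m), (z, m)}

U ⋈ S (natural join on G): {(13, a, u), (13, a, v), (13, a, z), (13, k, u), (13, k, v), (13, k, z), (13, m, u), (13, m, v), (13, m, z), (13, p, u), (13, p, v), (13, p, z), (13, y, u), (13, y, v), (13, y, z), (13, z, u), (13, z, v), (13, z, z), (6, m, b), (6, m, c), (6, m, r), (6, m, v), (6, m, w)}
Keep only column(s) C, E (1 duplicate(s) eliminated): {(a, u), (a, v), (a, z), (k, u), (k, v), (k, z), (m, b), (m, c), (m, r), (m, u), (m, v), (m, w), (m, z), (p, u), (p, v), (p, z), (y, u), (y, v), (y, z), (z, u), (z, v), (z, z)}
Apply σ_{C = m}; surviving tuples: {(m, b), (m, c), (m, r), (m, u), (m, v), (m, w), (m, z)}
Keep only column(s) E, C: {(b, m), (c, m), (r, m), (u, m), (v, m), (w, m), (z, m)}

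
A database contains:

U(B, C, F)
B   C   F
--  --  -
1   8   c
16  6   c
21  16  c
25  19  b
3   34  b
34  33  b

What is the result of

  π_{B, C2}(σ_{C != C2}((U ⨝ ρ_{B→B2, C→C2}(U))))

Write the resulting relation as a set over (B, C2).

ρ[B→B2, C→C2]: schema becomes (B2, C2, F); tuples unchanged.
U ⋈ ρ_{B→B2, C→C2}(U) (natural join on F): {(1, 8, c, 1, 8), (1, 8, c, 16, 6), (1, 8, c, 21, 16), (16, 6, c, 1, 8), (16, 6, c, 16, 6), (16, 6, c, 21, 16), (21, 16, c, 1, 8), (21, 16, c, 16, 6), (21, 16, c, 21, 16), (25, 19, b, 25, 19), (25, 19, b, 3, 34), (25, 19, b, 34, 33), (3, 34, b, 25, 19), (3, 34, b, 3, 34), (3, 34, b, 34, 33), (34, 33, b, 25, 19), (34, 33, b, 3, 34), (34, 33, b, 34, 33)}
Selection C != C2: {(1, 8, c, 16, 6), (1, 8, c, 21, 16), (16, 6, c, 1, 8), (16, 6, c, 21, 16), (21, 16, c, 1, 8), (21, 16, c, 16, 6), (25, 19, b, 3, 34), (25, 19, b, 34, 33), (3, 34, b, 25, 19), (3, 34, b, 34, 33), (34, 33, b, 25, 19), (34, 33, b, 3, 34)}
Projecting to B, C2: {(1, 16), (1, 6), (16, 16), (16, 8), (21, 6), (21, 8), (25, 33), (25, 34), (3, 19), (3, 33), (34, 19), (34, 34)}

{(1, 16), (1, 6), (16, 16), (16, 8), (21, 6), (21, 8), (25, 33), (25, 34), (3, 19), (3, 33), (34, 19), (34, 34)}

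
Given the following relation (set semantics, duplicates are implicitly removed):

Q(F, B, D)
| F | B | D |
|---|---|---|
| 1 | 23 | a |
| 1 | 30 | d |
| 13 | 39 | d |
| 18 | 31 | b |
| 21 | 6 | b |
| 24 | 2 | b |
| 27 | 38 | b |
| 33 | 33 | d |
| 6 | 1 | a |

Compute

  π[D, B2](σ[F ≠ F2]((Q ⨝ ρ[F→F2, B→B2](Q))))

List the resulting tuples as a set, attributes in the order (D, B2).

ρ[F→F2, B→B2]: schema becomes (F2, B2, D); tuples unchanged.
Natural join on D: {(1, 23, a, 1, 23), (1, 23, a, 6, 1), (1, 30, d, 1, 30), (1, 30, d, 13, 39), (1, 30, d, 33, 33), (13, 39, d, 1, 30), (13, 39, d, 13, 39), (13, 39, d, 33, 33), (18, 31, b, 18, 31), (18, 31, b, 21, 6), (18, 31, b, 24, 2), (18, 31, b, 27, 38), (21, 6, b, 18, 31), (21, 6, b, 21, 6), (21, 6, b, 24, 2), (21, 6, b, 27, 38), (24, 2, b, 18, 31), (24, 2, b, 21, 6), (24, 2, b, 24, 2), (24, 2, b, 27, 38), (27, 38, b, 18, 31), (27, 38, b, 21, 6), (27, 38, b, 24, 2), (27, 38, b, 27, 38), (33, 33, d, 1, 30), (33, 33, d, 13, 39), (33, 33, d, 33, 33), (6, 1, a, 1, 23), (6, 1, a, 6, 1)}
σ[F ≠ F2]: keep tuples satisfying F ≠ F2 → {(1, 23, a, 6, 1), (1, 30, d, 13, 39), (1, 30, d, 33, 33), (13, 39, d, 1, 30), (13, 39, d, 33, 33), (18, 31, b, 21, 6), (18, 31, b, 24, 2), (18, 31, b, 27, 38), (21, 6, b, 18, 31), (21, 6, b, 24, 2), (21, 6, b, 27, 38), (24, 2, b, 18, 31), (24, 2, b, 21, 6), (24, 2, b, 27, 38), (27, 38, b, 18, 31), (27, 38, b, 21, 6), (27, 38, b, 24, 2), (33, 33, d, 1, 30), (33, 33, d, 13, 39), (6, 1, a, 1, 23)}
π[D, B2]: project onto (D, B2) (11 duplicate(s) eliminated) → {(a, 1), (a, 23), (b, 2), (b, 31), (b, 38), (b, 6), (d, 30), (d, 33), (d, 39)}

{(a, 1), (a, 23), (b, 2), (b, 31), (b, 38), (b, 6), (d, 30), (d, 33), (d, 39)}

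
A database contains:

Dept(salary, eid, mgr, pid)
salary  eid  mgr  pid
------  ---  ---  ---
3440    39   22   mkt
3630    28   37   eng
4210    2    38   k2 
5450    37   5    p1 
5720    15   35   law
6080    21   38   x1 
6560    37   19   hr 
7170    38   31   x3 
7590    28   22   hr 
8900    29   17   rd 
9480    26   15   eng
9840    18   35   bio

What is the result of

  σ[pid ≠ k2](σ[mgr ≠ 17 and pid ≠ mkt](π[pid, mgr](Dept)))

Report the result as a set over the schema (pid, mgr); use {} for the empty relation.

{(bio, 35), (eng, 15), (eng, 37), (hr, 19), (hr, 22), (law, 35), (p1, 5), (x1, 38), (x3, 31)}

π_{pid, mgr} gives {(bio, 35), (eng, 15), (eng, 37), (hr, 19), (hr, 22), (k2, 38), (law, 35), (mkt, 22), (p1, 5), (rd, 17), (x1, 38), (x3, 31)}.
Selection mgr ≠ 17 and pid ≠ mkt: {(bio, 35), (eng, 15), (eng, 37), (hr, 19), (hr, 22), (k2, 38), (law, 35), (p1, 5), (x1, 38), (x3, 31)}
Selection pid ≠ k2: {(bio, 35), (eng, 15), (eng, 37), (hr, 19), (hr, 22), (law, 35), (p1, 5), (x1, 38), (x3, 31)}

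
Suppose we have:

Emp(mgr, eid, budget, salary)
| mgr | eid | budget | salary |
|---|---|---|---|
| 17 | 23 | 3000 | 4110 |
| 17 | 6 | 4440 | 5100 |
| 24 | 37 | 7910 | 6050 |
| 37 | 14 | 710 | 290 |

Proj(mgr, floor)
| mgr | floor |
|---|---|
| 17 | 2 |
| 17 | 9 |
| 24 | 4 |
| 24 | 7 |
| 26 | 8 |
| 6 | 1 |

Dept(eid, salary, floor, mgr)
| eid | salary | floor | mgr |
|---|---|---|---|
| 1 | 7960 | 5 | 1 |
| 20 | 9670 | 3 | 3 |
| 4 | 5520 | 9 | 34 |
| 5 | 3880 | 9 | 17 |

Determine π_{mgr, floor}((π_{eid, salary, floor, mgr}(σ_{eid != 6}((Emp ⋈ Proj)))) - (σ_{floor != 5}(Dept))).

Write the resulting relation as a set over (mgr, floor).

Joining Emp and Proj on mgr yields {(17, 23, 3000, 4110, 2), (17, 23, 3000, 4110, 9), (17, 6, 4440, 5100, 2), (17, 6, 4440, 5100, 9), (24, 37, 7910, 6050, 4), (24, 37, 7910, 6050, 7)}.
Selection eid != 6: {(17, 23, 3000, 4110, 2), (17, 23, 3000, 4110, 9), (24, 37, 7910, 6050, 4), (24, 37, 7910, 6050, 7)}
Projecting to eid, salary, floor, mgr: {(23, 4110, 2, 17), (23, 4110, 9, 17), (37, 6050, 4, 24), (37, 6050, 7, 24)}
Selection floor != 5: {(20, 9670, 3, 3), (4, 5520, 9, 34), (5, 3880, 9, 17)}
Taking the difference: {(23, 4110, 2, 17), (23, 4110, 9, 17), (37, 6050, 4, 24), (37, 6050, 7, 24)}
Projecting to mgr, floor: {(17, 2), (17, 9), (24, 4), (24, 7)}

{(17, 2), (17, 9), (24, 4), (24, 7)}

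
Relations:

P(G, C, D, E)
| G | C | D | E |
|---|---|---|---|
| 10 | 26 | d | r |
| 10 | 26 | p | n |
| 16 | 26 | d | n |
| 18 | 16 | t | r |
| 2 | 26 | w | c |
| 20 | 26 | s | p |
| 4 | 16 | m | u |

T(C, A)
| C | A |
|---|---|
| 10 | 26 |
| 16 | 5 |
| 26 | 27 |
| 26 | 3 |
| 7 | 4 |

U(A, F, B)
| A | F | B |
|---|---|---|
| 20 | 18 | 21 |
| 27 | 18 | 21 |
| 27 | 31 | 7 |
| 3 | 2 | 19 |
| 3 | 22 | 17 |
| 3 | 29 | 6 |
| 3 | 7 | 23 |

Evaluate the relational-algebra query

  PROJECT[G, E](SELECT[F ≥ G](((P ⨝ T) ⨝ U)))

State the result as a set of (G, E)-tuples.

Joining P and T on C yields {(10, 26, d, r, 27), (10, 26, d, r, 3), (10, 26, p, n, 27), (10, 26, p, n, 3), (16, 26, d, n, 27), (16, 26, d, n, 3), (18, 16, t, r, 5), (2, 26, w, c, 27), (2, 26, w, c, 3), (20, 26, s, p, 27), (20, 26, s, p, 3), (4, 16, m, u, 5)}.
Joining (P ⨝ T) and U on A yields {(10, 26, d, r, 27, 18, 21), (10, 26, d, r, 27, 31, 7), (10, 26, d, r, 3, 2, 19), (10, 26, d, r, 3, 22, 17), (10, 26, d, r, 3, 29, 6), (10, 26, d, r, 3, 7, 23), (10, 26, p, n, 27, 18, 21), (10, 26, p, n, 27, 31, 7), (10, 26, p, n, 3, 2, 19), (10, 26, p, n, 3, 22, 17), (10, 26, p, n, 3, 29, 6), (10, 26, p, n, 3, 7, 23), (16, 26, d, n, 27, 18, 21), (16, 26, d, n, 27, 31, 7), (16, 26, d, n, 3, 2, 19), (16, 26, d, n, 3, 22, 17), (16, 26, d, n, 3, 29, 6), (16, 26, d, n, 3, 7, 23), (2, 26, w, c, 27, 18, 21), (2, 26, w, c, 27, 31, 7), (2, 26, w, c, 3, 2, 19), (2, 26, w, c, 3, 22, 17), (2, 26, w, c, 3, 29, 6), (2, 26, w, c, 3, 7, 23), (20, 26, s, p, 27, 18, 21), (20, 26, s, p, 27, 31, 7), (20, 26, s, p, 3, 2, 19), (20, 26, s, p, 3, 22, 17), (20, 26, s, p, 3, 29, 6), (20, 26, s, p, 3, 7, 23)}.
Apply σ_{F ≥ G}; surviving tuples: {(10, 26, d, r, 27, 18, 21), (10, 26, d, r, 27, 31, 7), (10, 26, d, r, 3, 22, 17), (10, 26, d, r, 3, 29, 6), (10, 26, p, n, 27, 18, 21), (10, 26, p, n, 27, 31, 7), (10, 26, p, n, 3, 22, 17), (10, 26, p, n, 3, 29, 6), (16, 26, d, n, 27, 18, 21), (16, 26, d, n, 27, 31, 7), (16, 26, d, n, 3, 22, 17), (16, 26, d, n, 3, 29, 6), (2, 26, w, c, 27, 18, 21), (2, 26, w, c, 27, 31, 7), (2, 26, w, c, 3, 2, 19), (2, 26, w, c, 3, 22, 17), (2, 26, w, c, 3, 29, 6), (2, 26, w, c, 3, 7, 23), (20, 26, s, p, 27, 31, 7), (20, 26, s, p, 3, 22, 17), (20, 26, s, p, 3, 29, 6)}
π[G, E]: project onto (G, E) (16 duplicate(s) eliminated) → {(10, n), (10, r), (16, n), (2, c), (20, p)}

{(10, n), (10, r), (16, n), (2, c), (20, p)}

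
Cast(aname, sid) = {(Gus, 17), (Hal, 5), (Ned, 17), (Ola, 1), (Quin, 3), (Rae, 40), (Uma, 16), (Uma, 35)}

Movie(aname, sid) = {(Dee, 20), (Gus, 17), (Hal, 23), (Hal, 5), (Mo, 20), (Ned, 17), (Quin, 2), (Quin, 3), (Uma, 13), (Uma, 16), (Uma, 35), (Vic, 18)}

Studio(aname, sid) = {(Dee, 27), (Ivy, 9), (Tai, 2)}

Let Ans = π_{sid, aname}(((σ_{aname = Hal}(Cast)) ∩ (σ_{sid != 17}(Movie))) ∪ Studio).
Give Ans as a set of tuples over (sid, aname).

Apply σ_{aname = Hal}; surviving tuples: {(Hal, 5)}
Apply σ_{sid != 17}; surviving tuples: {(Dee, 20), (Hal, 23), (Hal, 5), (Mo, 20), (Quin, 2), (Quin, 3), (Uma, 13), (Uma, 16), (Uma, 35), (Vic, 18)}
Taking the intersection: {(Hal, 5)}
Taking the union: {(Dee, 27), (Hal, 5), (Ivy, 9), (Tai, 2)}
Projecting to sid, aname: {(2, Tai), (27, Dee), (5, Hal), (9, Ivy)}

{(2, Tai), (27, Dee), (5, Hal), (9, Ivy)}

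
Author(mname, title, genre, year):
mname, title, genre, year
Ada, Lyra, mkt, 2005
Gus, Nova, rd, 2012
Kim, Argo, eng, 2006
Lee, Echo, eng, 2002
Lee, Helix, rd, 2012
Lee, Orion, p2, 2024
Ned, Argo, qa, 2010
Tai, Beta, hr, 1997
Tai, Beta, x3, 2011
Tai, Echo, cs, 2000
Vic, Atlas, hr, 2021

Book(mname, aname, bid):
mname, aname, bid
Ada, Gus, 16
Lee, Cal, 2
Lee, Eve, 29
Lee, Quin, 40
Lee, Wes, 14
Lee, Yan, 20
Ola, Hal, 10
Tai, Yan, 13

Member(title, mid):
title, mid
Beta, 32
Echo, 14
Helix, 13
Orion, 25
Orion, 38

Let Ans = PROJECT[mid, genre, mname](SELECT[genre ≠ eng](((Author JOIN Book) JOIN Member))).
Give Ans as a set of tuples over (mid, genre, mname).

Natural join on mname: {(Ada, Lyra, mkt, 2005, Gus, 16), (Lee, Echo, eng, 2002, Cal, 2), (Lee, Echo, eng, 2002, Eve, 29), (Lee, Echo, eng, 2002, Quin, 40), (Lee, Echo, eng, 2002, Wes, 14), (Lee, Echo, eng, 2002, Yan, 20), (Lee, Helix, rd, 2012, Cal, 2), (Lee, Helix, rd, 2012, Eve, 29), (Lee, Helix, rd, 2012, Quin, 40), (Lee, Helix, rd, 2012, Wes, 14), (Lee, Helix, rd, 2012, Yan, 20), (Lee, Orion, p2, 2024, Cal, 2), (Lee, Orion, p2, 2024, Eve, 29), (Lee, Orion, p2, 2024, Quin, 40), (Lee, Orion, p2, 2024, Wes, 14), (Lee, Orion, p2, 2024, Yan, 20), (Tai, Beta, hr, 1997, Yan, 13), (Tai, Beta, x3, 2011, Yan, 13), (Tai, Echo, cs, 2000, Yan, 13)}
Natural join on title: {(Lee, Echo, eng, 2002, Cal, 2, 14), (Lee, Echo, eng, 2002, Eve, 29, 14), (Lee, Echo, eng, 2002, Quin, 40, 14), (Lee, Echo, eng, 2002, Wes, 14, 14), (Lee, Echo, eng, 2002, Yan, 20, 14), (Lee, Helix, rd, 2012, Cal, 2, 13), (Lee, Helix, rd, 2012, Eve, 29, 13), (Lee, Helix, rd, 2012, Quin, 40, 13), (Lee, Helix, rd, 2012, Wes, 14, 13), (Lee, Helix, rd, 2012, Yan, 20, 13), (Lee, Orion, p2, 2024, Cal, 2, 25), (Lee, Orion, p2, 2024, Cal, 2, 38), (Lee, Orion, p2, 2024, Eve, 29, 25), (Lee, Orion, p2, 2024, Eve, 29, 38), (Lee, Orion, p2, 2024, Quin, 40, 25), (Lee, Orion, p2, 2024, Quin, 40, 38), (Lee, Orion, p2, 2024, Wes, 14, 25), (Lee, Orion, p2, 2024, Wes, 14, 38), (Lee, Orion, p2, 2024, Yan, 20, 25), (Lee, Orion, p2, 2024, Yan, 20, 38), (Tai, Beta, hr, 1997, Yan, 13, 32), (Tai, Beta, x3, 2011, Yan, 13, 32), (Tai, Echo, cs, 2000, Yan, 13, 14)}
Selection genre ≠ eng: {(Lee, Helix, rd, 2012, Cal, 2, 13), (Lee, Helix, rd, 2012, Eve, 29, 13), (Lee, Helix, rd, 2012, Quin, 40, 13), (Lee, Helix, rd, 2012, Wes, 14, 13), (Lee, Helix, rd, 2012, Yan, 20, 13), (Lee, Orion, p2, 2024, Cal, 2, 25), (Lee, Orion, p2, 2024, Cal, 2, 38), (Lee, Orion, p2, 2024, Eve, 29, 25), (Lee, Orion, p2, 2024, Eve, 29, 38), (Lee, Orion, p2, 2024, Quin, 40, 25), (Lee, Orion, p2, 2024, Quin, 40, 38), (Lee, Orion, p2, 2024, Wes, 14, 25), (Lee, Orion, p2, 2024, Wes, 14, 38), (Lee, Orion, p2, 2024, Yan, 20, 25), (Lee, Orion, p2, 2024, Yan, 20, 38), (Tai, Beta, hr, 1997, Yan, 13, 32), (Tai, Beta, x3, 2011, Yan, 13, 32), (Tai, Echo, cs, 2000, Yan, 13, 14)}
π[mid, genre, mname]: project onto (mid, genre, mname) (12 duplicate(s) eliminated) → {(13, rd, Lee), (14, cs, Tai), (25, p2, Lee), (32, hr, Tai), (32, x3, Tai), (38, p2, Lee)}

{(13, rd, Lee), (14, cs, Tai), (25, p2, Lee), (32, hr, Tai), (32, x3, Tai), (38, p2, Lee)}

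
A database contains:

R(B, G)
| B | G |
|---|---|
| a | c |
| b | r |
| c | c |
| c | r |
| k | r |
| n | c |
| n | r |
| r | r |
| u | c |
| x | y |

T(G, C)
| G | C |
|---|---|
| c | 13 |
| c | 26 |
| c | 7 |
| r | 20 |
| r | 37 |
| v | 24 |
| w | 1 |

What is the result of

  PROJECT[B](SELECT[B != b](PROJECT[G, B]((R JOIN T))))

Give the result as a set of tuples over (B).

R ⋈ T (natural join on G): {(a, c, 13), (a, c, 26), (a, c, 7), (b, r, 20), (b, r, 37), (c, c, 13), (c, c, 26), (c, c, 7), (c, r, 20), (c, r, 37), (k, r, 20), (k, r, 37), (n, c, 13), (n, c, 26), (n, c, 7), (n, r, 20), (n, r, 37), (r, r, 20), (r, r, 37), (u, c, 13), (u, c, 26), (u, c, 7)}
Projecting to G, B (13 duplicate(s) eliminated): {(c, a), (c, c), (c, n), (c, u), (r, b), (r, c), (r, k), (r, n), (r, r)}
Apply σ_{B != b}; surviving tuples: {(c, a), (c, c), (c, n), (c, u), (r, c), (r, k), (r, n), (r, r)}
Projecting to B (2 duplicate(s) eliminated): {a, c, k, n, r, u}

{a, c, k, n, r, u}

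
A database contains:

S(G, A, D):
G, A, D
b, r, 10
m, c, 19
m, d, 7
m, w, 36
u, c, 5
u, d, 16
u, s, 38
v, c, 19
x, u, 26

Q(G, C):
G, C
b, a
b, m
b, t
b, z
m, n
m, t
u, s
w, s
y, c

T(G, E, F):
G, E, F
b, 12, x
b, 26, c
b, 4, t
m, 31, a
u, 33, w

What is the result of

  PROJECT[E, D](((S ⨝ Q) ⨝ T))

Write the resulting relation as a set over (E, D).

{(12, 10), (26, 10), (31, 19), (31, 36), (31, 7), (33, 16), (33, 38), (33, 5), (4, 10)}

Natural join on G: {(b, r, 10, a), (b, r, 10, m), (b, r, 10, t), (b, r, 10, z), (m, c, 19, n), (m, c, 19, t), (m, d, 7, n), (m, d, 7, t), (m, w, 36, n), (m, w, 36, t), (u, c, 5, s), (u, d, 16, s), (u, s, 38, s)}
Natural join on G: {(b, r, 10, a, 12, x), (b, r, 10, a, 26, c), (b, r, 10, a, 4, t), (b, r, 10, m, 12, x), (b, r, 10, m, 26, c), (b, r, 10, m, 4, t), (b, r, 10, t, 12, x), (b, r, 10, t, 26, c), (b, r, 10, t, 4, t), (b, r, 10, z, 12, x), (b, r, 10, z, 26, c), (b, r, 10, z, 4, t), (m, c, 19, n, 31, a), (m, c, 19, t, 31, a), (m, d, 7, n, 31, a), (m, d, 7, t, 31, a), (m, w, 36, n, 31, a), (m, w, 36, t, 31, a), (u, c, 5, s, 33, w), (u, d, 16, s, 33, w), (u, s, 38, s, 33, w)}
Projecting to E, D (12 duplicate(s) eliminated): {(12, 10), (26, 10), (31, 19), (31, 36), (31, 7), (33, 16), (33, 38), (33, 5), (4, 10)}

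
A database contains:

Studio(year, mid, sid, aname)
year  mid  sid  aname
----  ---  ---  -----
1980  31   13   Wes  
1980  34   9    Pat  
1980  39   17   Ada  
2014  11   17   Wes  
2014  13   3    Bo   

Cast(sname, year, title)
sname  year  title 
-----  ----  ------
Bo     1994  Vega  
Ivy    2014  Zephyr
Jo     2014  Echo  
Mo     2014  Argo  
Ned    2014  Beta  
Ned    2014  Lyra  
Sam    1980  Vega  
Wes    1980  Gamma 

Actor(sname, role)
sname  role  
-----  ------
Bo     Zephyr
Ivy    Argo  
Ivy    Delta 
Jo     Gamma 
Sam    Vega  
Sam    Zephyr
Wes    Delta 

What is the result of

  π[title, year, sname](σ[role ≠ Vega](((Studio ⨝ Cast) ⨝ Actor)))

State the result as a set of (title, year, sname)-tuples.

{(Echo, 2014, Jo), (Gamma, 1980, Wes), (Vega, 1980, Sam), (Zephyr, 2014, Ivy)}

Joining Studio and Cast on year yields {(1980, 31, 13, Wes, Sam, Vega), (1980, 31, 13, Wes, Wes, Gamma), (1980, 34, 9, Pat, Sam, Vega), (1980, 34, 9, Pat, Wes, Gamma), (1980, 39, 17, Ada, Sam, Vega), (1980, 39, 17, Ada, Wes, Gamma), (2014, 11, 17, Wes, Ivy, Zephyr), (2014, 11, 17, Wes, Jo, Echo), (2014, 11, 17, Wes, Mo, Argo), (2014, 11, 17, Wes, Ned, Beta), (2014, 11, 17, Wes, Ned, Lyra), (2014, 13, 3, Bo, Ivy, Zephyr), (2014, 13, 3, Bo, Jo, Echo), (2014, 13, 3, Bo, Mo, Argo), (2014, 13, 3, Bo, Ned, Beta), (2014, 13, 3, Bo, Ned, Lyra)}.
Joining (Studio ⨝ Cast) and Actor on sname yields {(1980, 31, 13, Wes, Sam, Vega, Vega), (1980, 31, 13, Wes, Sam, Vega, Zephyr), (1980, 31, 13, Wes, Wes, Gamma, Delta), (1980, 34, 9, Pat, Sam, Vega, Vega), (1980, 34, 9, Pat, Sam, Vega, Zephyr), (1980, 34, 9, Pat, Wes, Gamma, Delta), (1980, 39, 17, Ada, Sam, Vega, Vega), (1980, 39, 17, Ada, Sam, Vega, Zephyr), (1980, 39, 17, Ada, Wes, Gamma, Delta), (2014, 11, 17, Wes, Ivy, Zephyr, Argo), (2014, 11, 17, Wes, Ivy, Zephyr, Delta), (2014, 11, 17, Wes, Jo, Echo, Gamma), (2014, 13, 3, Bo, Ivy, Zephyr, Argo), (2014, 13, 3, Bo, Ivy, Zephyr, Delta), (2014, 13, 3, Bo, Jo, Echo, Gamma)}.
Filtering on role ≠ Vega leaves {(1980, 31, 13, Wes, Sam, Vega, Zephyr), (1980, 31, 13, Wes, Wes, Gamma, Delta), (1980, 34, 9, Pat, Sam, Vega, Zephyr), (1980, 34, 9, Pat, Wes, Gamma, Delta), (1980, 39, 17, Ada, Sam, Vega, Zephyr), (1980, 39, 17, Ada, Wes, Gamma, Delta), (2014, 11, 17, Wes, Ivy, Zephyr, Argo), (2014, 11, 17, Wes, Ivy, Zephyr, Delta), (2014, 11, 17, Wes, Jo, Echo, Gamma), (2014, 13, 3, Bo, Ivy, Zephyr, Argo), (2014, 13, 3, Bo, Ivy, Zephyr, Delta), (2014, 13, 3, Bo, Jo, Echo, Gamma)}.
Projecting to title, year, sname (8 duplicate(s) eliminated): {(Echo, 2014, Jo), (Gamma, 1980, Wes), (Vega, 1980, Sam), (Zephyr, 2014, Ivy)}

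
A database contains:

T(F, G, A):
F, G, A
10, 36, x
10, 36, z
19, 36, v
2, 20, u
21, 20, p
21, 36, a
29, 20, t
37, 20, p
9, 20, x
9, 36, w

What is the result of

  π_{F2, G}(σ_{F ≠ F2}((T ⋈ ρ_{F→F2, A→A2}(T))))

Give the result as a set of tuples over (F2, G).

ρ[F→F2, A→A2]: schema becomes (F2, G, A2); tuples unchanged.
Natural join on G: {(10, 36, x, 10, x), (10, 36, x, 10, z), (10, 36, x, 19, v), (10, 36, x, 21, a), (10, 36, x, 9, w), (10, 36, z, 10, x), (10, 36, z, 10, z), (10, 36, z, 19, v), (10, 36, z, 21, a), (10, 36, z, 9, w), (19, 36, v, 10, x), (19, 36, v, 10, z), (19, 36, v, 19, v), (19, 36, v, 21, a), (19, 36, v, 9, w), (2, 20, u, 2, u), (2, 20, u, 21, p), (2, 20, u, 29, t), (2, 20, u, 37, p), (2, 20, u, 9, x), (21, 20, p, 2, u), (21, 20, p, 21, p), (21, 20, p, 29, t), (21, 20, p, 37, p), (21, 20, p, 9, x), (21, 36, a, 10, x), (21, 36, a, 10, z), (21, 36, a, 19, v), (21, 36, a, 21, a), (21, 36, a, 9, w), (29, 20, t, 2, u), (29, 20, t, 21, p), (29, 20, t, 29, t), (29, 20, t, 37, p), (29, 20, t, 9, x), (37, 20, p, 2, u), (37, 20, p, 21, p), (37, 20, p, 29, t), (37, 20, p, 37, p), (37, 20, p, 9, x), (9, 20, x, 2, u), (9, 20, x, 21, p), (9, 20, x, 29, t), (9, 20, x, 37, p), (9, 20, x, 9, x), (9, 36, w, 10, x), (9, 36, w, 10, z), (9, 36, w, 19, v), (9, 36, w, 21, a), (9, 36, w, 9, w)}
Filtering on F ≠ F2 leaves {(10, 36, x, 19, v), (10, 36, x, 21, a), (10, 36, x, 9, w), (10, 36, z, 19, v), (10, 36, z, 21, a), (10, 36, z, 9, w), (19, 36, v, 10, x), (19, 36, v, 10, z), (19, 36, v, 21, a), (19, 36, v, 9, w), (2, 20, u, 21, p), (2, 20, u, 29, t), (2, 20, u, 37, p), (2, 20, u, 9, x), (21, 20, p, 2, u), (21, 20, p, 29, t), (21, 20, p, 37, p), (21, 20, p, 9, x), (21, 36, a, 10, x), (21, 36, a, 10, z), (21, 36, a, 19, v), (21, 36, a, 9, w), (29, 20, t, 2, u), (29, 20, t, 21, p), (29, 20, t, 37, p), (29, 20, t, 9, x), (37, 20, p, 2, u), (37, 20, p, 21, p), (37, 20, p, 29, t), (37, 20, p, 9, x), (9, 20, x, 2, u), (9, 20, x, 21, p), (9, 20, x, 29, t), (9, 20, x, 37, p), (9, 36, w, 10, x), (9, 36, w, 10, z), (9, 36, w, 19, v), (9, 36, w, 21, a)}.
Keep only column(s) F2, G (29 duplicate(s) eliminated): {(10, 36), (19, 36), (2, 20), (21, 20), (21, 36), (29, 20), (37, 20), (9, 20), (9, 36)}

{(10, 36), (19, 36), (2, 20), (21, 20), (21, 36), (29, 20), (37, 20), (9, 20), (9, 36)}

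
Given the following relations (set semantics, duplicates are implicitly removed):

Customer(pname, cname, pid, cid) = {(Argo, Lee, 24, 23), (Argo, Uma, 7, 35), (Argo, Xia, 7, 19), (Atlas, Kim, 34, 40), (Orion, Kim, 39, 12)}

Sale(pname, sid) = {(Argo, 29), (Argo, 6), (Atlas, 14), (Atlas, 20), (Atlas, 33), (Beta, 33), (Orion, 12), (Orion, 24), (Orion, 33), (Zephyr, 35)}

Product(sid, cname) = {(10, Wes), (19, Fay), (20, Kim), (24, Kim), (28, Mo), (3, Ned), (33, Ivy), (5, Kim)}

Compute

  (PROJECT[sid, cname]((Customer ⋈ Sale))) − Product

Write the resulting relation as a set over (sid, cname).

Customer ⋈ Sale (natural join on pname): {(Argo, Lee, 24, 23, 29), (Argo, Lee, 24, 23, 6), (Argo, Uma, 7, 35, 29), (Argo, Uma, 7, 35, 6), (Argo, Xia, 7, 19, 29), (Argo, Xia, 7, 19, 6), (Atlas, Kim, 34, 40, 14), (Atlas, Kim, 34, 40, 20), (Atlas, Kim, 34, 40, 33), (Orion, Kim, 39, 12, 12), (Orion, Kim, 39, 12, 24), (Orion, Kim, 39, 12, 33)}
Projecting to sid, cname (1 duplicate(s) eliminated): {(12, Kim), (14, Kim), (20, Kim), (24, Kim), (29, Lee), (29, Uma), (29, Xia), (33, Kim), (6, Lee), (6, Uma), (6, Xia)}
Set difference of the two operands is {(12, Kim), (14, Kim), (29, Lee), (29, Uma), (29, Xia), (33, Kim), (6, Lee), (6, Uma), (6, Xia)}.

{(12, Kim), (14, Kim), (29, Lee), (29, Uma), (29, Xia), (33, Kim), (6, Lee), (6, Uma), (6, Xia)}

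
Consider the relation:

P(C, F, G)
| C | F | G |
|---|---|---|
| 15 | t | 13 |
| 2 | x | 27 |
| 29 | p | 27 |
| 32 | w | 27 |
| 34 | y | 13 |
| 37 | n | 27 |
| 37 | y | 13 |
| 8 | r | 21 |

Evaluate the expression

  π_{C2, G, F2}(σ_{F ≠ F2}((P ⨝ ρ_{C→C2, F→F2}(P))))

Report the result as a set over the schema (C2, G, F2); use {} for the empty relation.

{(15, 13, t), (2, 27, x), (29, 27, p), (32, 27, w), (34, 13, y), (37, 13, y), (37, 27, n)}

ρ[C→C2, F→F2]: schema becomes (C2, F2, G); tuples unchanged.
P ⋈ ρ_{C→C2, F→F2}(P) (natural join on G): {(15, t, 13, 15, t), (15, t, 13, 34, y), (15, t, 13, 37, y), (2, x, 27, 2, x), (2, x, 27, 29, p), (2, x, 27, 32, w), (2, x, 27, 37, n), (29, p, 27, 2, x), (29, p, 27, 29, p), (29, p, 27, 32, w), (29, p, 27, 37, n), (32, w, 27, 2, x), (32, w, 27, 29, p), (32, w, 27, 32, w), (32, w, 27, 37, n), (34, y, 13, 15, t), (34, y, 13, 34, y), (34, y, 13, 37, y), (37, n, 27, 2, x), (37, n, 27, 29, p), (37, n, 27, 32, w), (37, n, 27, 37, n), (37, y, 13, 15, t), (37, y, 13, 34, y), (37, y, 13, 37, y), (8, r, 21, 8, r)}
Selection F ≠ F2: {(15, t, 13, 34, y), (15, t, 13, 37, y), (2, x, 27, 29, p), (2, x, 27, 32, w), (2, x, 27, 37, n), (29, p, 27, 2, x), (29, p, 27, 32, w), (29, p, 27, 37, n), (32, w, 27, 2, x), (32, w, 27, 29, p), (32, w, 27, 37, n), (34, y, 13, 15, t), (37, n, 27, 2, x), (37, n, 27, 29, p), (37, n, 27, 32, w), (37, y, 13, 15, t)}
π_{C2, G, F2} gives {(15, 13, t), (2, 27, x), (29, 27, p), (32, 27, w), (34, 13, y), (37, 13, y), (37, 27, n)} (9 duplicate(s) eliminated).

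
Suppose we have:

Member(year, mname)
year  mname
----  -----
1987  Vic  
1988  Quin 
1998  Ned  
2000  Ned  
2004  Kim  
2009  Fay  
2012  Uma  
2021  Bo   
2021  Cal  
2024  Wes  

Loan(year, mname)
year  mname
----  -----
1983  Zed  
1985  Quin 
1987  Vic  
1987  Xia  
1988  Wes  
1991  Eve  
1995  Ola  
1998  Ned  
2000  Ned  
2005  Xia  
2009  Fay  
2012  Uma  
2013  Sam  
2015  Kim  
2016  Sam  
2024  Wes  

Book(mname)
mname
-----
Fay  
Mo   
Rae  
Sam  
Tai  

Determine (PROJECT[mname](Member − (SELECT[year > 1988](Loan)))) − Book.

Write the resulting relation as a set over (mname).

{Bo, Cal, Kim, Quin, Vic}

Apply σ_{year > 1988}; surviving tuples: {(1991, Eve), (1995, Ola), (1998, Ned), (2000, Ned), (2005, Xia), (2009, Fay), (2012, Uma), (2013, Sam), (2015, Kim), (2016, Sam), (2024, Wes)}
Set difference of the two operands is {(1987, Vic), (1988, Quin), (2004, Kim), (2021, Bo), (2021, Cal)}.
π[mname]: project onto (mname) → {Bo, Cal, Kim, Quin, Vic}
Set difference of the two operands is {Bo, Cal, Kim, Quin, Vic}.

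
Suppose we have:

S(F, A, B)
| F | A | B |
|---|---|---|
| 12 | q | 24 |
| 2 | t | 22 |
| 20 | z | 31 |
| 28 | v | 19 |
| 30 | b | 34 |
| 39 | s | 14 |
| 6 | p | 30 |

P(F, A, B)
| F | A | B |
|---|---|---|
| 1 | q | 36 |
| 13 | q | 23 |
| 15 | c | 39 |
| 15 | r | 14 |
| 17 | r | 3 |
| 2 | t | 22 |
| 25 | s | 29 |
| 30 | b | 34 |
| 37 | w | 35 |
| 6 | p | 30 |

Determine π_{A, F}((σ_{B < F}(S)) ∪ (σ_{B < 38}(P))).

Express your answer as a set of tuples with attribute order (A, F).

{(b, 30), (p, 6), (q, 1), (q, 13), (r, 15), (r, 17), (s, 25), (s, 39), (t, 2), (v, 28), (w, 37)}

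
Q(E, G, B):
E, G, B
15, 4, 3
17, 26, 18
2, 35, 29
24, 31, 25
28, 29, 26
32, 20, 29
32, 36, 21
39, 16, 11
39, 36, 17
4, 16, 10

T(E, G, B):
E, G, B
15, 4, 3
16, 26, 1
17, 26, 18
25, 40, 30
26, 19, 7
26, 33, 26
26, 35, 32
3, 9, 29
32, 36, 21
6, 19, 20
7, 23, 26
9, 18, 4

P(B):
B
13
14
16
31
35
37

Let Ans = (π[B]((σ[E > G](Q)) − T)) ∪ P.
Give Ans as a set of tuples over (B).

{11, 13, 14, 16, 17, 29, 31, 35, 37}

Apply σ_{E > G}; surviving tuples: {(15, 4, 3), (32, 20, 29), (39, 16, 11), (39, 36, 17)}
Set difference of the two operands is {(32, 20, 29), (39, 16, 11), (39, 36, 17)}.
π[B]: project onto (B) → {11, 17, 29}
Set union of the two operands is {11, 13, 14, 16, 17, 29, 31, 35, 37}.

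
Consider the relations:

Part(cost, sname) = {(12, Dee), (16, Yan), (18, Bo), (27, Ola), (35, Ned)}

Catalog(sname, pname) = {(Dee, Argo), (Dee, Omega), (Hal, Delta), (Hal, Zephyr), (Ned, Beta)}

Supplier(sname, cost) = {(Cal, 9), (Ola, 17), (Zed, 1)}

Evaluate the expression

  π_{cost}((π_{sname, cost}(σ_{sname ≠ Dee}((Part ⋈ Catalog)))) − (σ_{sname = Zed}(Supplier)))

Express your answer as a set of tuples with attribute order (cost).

{35}

Natural join on sname: {(12, Dee, Argo), (12, Dee, Omega), (35, Ned, Beta)}
σ[sname ≠ Dee]: keep tuples satisfying sname ≠ Dee → {(35, Ned, Beta)}
π[sname, cost]: project onto (sname, cost) → {(Ned, 35)}
σ[sname = Zed]: keep tuples satisfying sname = Zed → {(Zed, 1)}
Taking the difference: {(Ned, 35)}
π[cost]: project onto (cost) → {35}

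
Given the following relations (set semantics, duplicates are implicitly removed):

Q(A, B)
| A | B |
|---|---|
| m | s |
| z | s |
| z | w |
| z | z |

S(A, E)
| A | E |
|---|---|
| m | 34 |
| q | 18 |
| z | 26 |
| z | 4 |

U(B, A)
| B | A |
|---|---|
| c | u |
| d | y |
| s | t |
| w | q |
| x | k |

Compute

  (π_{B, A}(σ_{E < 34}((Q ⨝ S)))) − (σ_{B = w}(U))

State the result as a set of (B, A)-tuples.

Q ⋈ S (natural join on A): {(m, s, 34), (z, s, 26), (z, s, 4), (z, w, 26), (z, w, 4), (z, z, 26), (z, z, 4)}
σ[E < 34]: keep tuples satisfying E < 34 → {(z, s, 26), (z, s, 4), (z, w, 26), (z, w, 4), (z, z, 26), (z, z, 4)}
π[B, A]: project onto (B, A) (3 duplicate(s) eliminated) → {(s, z), (w, z), (z, z)}
σ[B = w]: keep tuples satisfying B = w → {(w, q)}
Set difference of the two operands is {(s, z), (w, z), (z, z)}.

{(s, z), (w, z), (z, z)}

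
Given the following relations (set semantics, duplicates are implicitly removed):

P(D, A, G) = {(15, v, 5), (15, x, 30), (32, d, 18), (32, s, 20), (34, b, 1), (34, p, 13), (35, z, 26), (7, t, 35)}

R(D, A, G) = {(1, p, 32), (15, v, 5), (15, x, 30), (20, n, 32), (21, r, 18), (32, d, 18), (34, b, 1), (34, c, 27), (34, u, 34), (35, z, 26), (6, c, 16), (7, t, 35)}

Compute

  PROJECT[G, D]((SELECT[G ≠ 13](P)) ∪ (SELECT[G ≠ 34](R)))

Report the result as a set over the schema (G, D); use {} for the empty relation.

{(1, 34), (16, 6), (18, 21), (18, 32), (20, 32), (26, 35), (27, 34), (30, 15), (32, 1), (32, 20), (35, 7), (5, 15)}

Apply σ_{G ≠ 13}; surviving tuples: {(15, v, 5), (15, x, 30), (32, d, 18), (32, s, 20), (34, b, 1), (35, z, 26), (7, t, 35)}
Apply σ_{G ≠ 34}; surviving tuples: {(1, p, 32), (15, v, 5), (15, x, 30), (20, n, 32), (21, r, 18), (32, d, 18), (34, b, 1), (34, c, 27), (35, z, 26), (6, c, 16), (7, t, 35)}
Set union of the two operands is {(1, p, 32), (15, v, 5), (15, x, 30), (20, n, 32), (21, r, 18), (32, d, 18), (32, s, 20), (34, b, 1), (34, c, 27), (35, z, 26), (6, c, 16), (7, t, 35)}.
Projecting to G, D: {(1, 34), (16, 6), (18, 21), (18, 32), (20, 32), (26, 35), (27, 34), (30, 15), (32, 1), (32, 20), (35, 7), (5, 15)}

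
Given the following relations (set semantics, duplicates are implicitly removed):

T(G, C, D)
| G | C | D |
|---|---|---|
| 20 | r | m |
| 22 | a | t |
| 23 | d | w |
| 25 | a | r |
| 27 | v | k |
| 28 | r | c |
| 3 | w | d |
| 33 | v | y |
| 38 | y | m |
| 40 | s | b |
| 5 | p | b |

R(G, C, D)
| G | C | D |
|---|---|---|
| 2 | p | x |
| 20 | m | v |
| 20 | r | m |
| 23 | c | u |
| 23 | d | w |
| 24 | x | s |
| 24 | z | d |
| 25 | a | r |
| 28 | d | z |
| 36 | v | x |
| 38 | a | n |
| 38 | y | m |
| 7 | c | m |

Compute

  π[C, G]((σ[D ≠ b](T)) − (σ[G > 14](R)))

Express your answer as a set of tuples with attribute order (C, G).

{(a, 22), (r, 28), (v, 27), (v, 33), (w, 3)}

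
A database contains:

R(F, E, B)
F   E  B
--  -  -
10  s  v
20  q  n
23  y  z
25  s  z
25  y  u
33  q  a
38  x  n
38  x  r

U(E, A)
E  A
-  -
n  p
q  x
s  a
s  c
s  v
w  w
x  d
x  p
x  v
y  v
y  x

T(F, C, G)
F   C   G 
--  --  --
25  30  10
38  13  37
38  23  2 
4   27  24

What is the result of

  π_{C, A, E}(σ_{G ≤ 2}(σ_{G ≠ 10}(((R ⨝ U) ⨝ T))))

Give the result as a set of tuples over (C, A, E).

R ⋈ U (natural join on E): {(10, s, v, a), (10, s, v, c), (10, s, v, v), (20, q, n, x), (23, y, z, v), (23, y, z, x), (25, s, z, a), (25, s, z, c), (25, s, z, v), (25, y, u, v), (25, y, u, x), (33, q, a, x), (38, x, n, d), (38, x, n, p), (38, x, n, v), (38, x, r, d), (38, x, r, p), (38, x, r, v)}
(R ⨝ U) ⋈ T (natural join on F): {(25, s, z, a, 30, 10), (25, s, z, c, 30, 10), (25, s, z, v, 30, 10), (25, y, u, v, 30, 10), (25, y, u, x, 30, 10), (38, x, n, d, 13, 37), (38, x, n, d, 23, 2), (38, x, n, p, 13, 37), (38, x, n, p, 23, 2), (38, x, n, v, 13, 37), (38, x, n, v, 23, 2), (38, x, r, d, 13, 37), (38, x, r, d, 23, 2), (38, x, r, p, 13, 37), (38, x, r, p, 23, 2), (38, x, r, v, 13, 37), (38, x, r, v, 23, 2)}
σ[G ≠ 10]: keep tuples satisfying G ≠ 10 → {(38, x, n, d, 13, 37), (38, x, n, d, 23, 2), (38, x, n, p, 13, 37), (38, x, n, p, 23, 2), (38, x, n, v, 13, 37), (38, x, n, v, 23, 2), (38, x, r, d, 13, 37), (38, x, r, d, 23, 2), (38, x, r, p, 13, 37), (38, x, r, p, 23, 2), (38, x, r, v, 13, 37), (38, x, r, v, 23, 2)}
σ[G ≤ 2]: keep tuples satisfying G ≤ 2 → {(38, x, n, d, 23, 2), (38, x, n, p, 23, 2), (38, x, n, v, 23, 2), (38, x, r, d, 23, 2), (38, x, r, p, 23, 2), (38, x, r, v, 23, 2)}
π_{C, A, E} gives {(23, d, x), (23, p, x), (23, v, x)} (3 duplicate(s) eliminated).

{(23, d, x), (23, p, x), (23, v, x)}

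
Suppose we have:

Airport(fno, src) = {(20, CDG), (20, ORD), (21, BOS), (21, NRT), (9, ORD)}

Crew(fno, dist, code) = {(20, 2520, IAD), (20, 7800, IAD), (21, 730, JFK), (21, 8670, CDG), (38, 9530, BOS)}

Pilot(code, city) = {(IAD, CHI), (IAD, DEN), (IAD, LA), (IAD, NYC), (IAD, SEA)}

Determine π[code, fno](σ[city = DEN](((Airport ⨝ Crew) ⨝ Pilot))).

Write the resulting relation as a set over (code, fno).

{(IAD, 20)}

Airport ⋈ Crew (natural join on fno): {(20, CDG, 2520, IAD), (20, CDG, 7800, IAD), (20, ORD, 2520, IAD), (20, ORD, 7800, IAD), (21, BOS, 730, JFK), (21, BOS, 8670, CDG), (21, NRT, 730, JFK), (21, NRT, 8670, CDG)}
(Airport ⨝ Crew) ⋈ Pilot (natural join on code): {(20, CDG, 2520, IAD, CHI), (20, CDG, 2520, IAD, DEN), (20, CDG, 2520, IAD, LA), (20, CDG, 2520, IAD, NYC), (20, CDG, 2520, IAD, SEA), (20, CDG, 7800, IAD, CHI), (20, CDG, 7800, IAD, DEN), (20, CDG, 7800, IAD, LA), (20, CDG, 7800, IAD, NYC), (20, CDG, 7800, IAD, SEA), (20, ORD, 2520, IAD, CHI), (20, ORD, 2520, IAD, DEN), (20, ORD, 2520, IAD, LA), (20, ORD, 2520, IAD, NYC), (20, ORD, 2520, IAD, SEA), (20, ORD, 7800, IAD, CHI), (20, ORD, 7800, IAD, DEN), (20, ORD, 7800, IAD, LA), (20, ORD, 7800, IAD, NYC), (20, ORD, 7800, IAD, SEA)}
Filtering on city = DEN leaves {(20, CDG, 2520, IAD, DEN), (20, CDG, 7800, IAD, DEN), (20, ORD, 2520, IAD, DEN), (20, ORD, 7800, IAD, DEN)}.
Projecting to code, fno (3 duplicate(s) eliminated): {(IAD, 20)}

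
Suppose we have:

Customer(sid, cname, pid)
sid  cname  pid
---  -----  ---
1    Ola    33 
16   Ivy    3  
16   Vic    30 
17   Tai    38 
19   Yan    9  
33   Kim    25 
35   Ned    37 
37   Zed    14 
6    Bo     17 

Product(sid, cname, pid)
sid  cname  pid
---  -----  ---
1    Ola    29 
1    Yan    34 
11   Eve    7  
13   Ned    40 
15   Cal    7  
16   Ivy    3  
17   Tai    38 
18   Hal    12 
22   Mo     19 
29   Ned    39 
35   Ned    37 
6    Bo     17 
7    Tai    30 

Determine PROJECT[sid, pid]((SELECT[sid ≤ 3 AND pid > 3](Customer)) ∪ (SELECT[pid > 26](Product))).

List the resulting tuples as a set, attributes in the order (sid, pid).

{(1, 29), (1, 33), (1, 34), (13, 40), (17, 38), (29, 39), (35, 37), (7, 30)}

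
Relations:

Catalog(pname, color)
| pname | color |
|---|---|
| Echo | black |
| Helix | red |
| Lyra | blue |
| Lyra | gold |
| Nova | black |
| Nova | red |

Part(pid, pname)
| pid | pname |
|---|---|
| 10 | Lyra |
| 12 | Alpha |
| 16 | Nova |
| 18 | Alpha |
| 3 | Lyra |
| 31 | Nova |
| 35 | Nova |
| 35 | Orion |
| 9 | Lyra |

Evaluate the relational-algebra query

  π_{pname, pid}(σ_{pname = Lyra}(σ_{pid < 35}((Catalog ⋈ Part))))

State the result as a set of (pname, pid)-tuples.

{(Lyra, 10), (Lyra, 3), (Lyra, 9)}

Joining Catalog and Part on pname yields {(Lyra, blue, 10), (Lyra, blue, 3), (Lyra, blue, 9), (Lyra, gold, 10), (Lyra, gold, 3), (Lyra, gold, 9), (Nova, black, 16), (Nova, black, 31), (Nova, black, 35), (Nova, red, 16), (Nova, red, 31), (Nova, red, 35)}.
σ[pid < 35]: keep tuples satisfying pid < 35 → {(Lyra, blue, 10), (Lyra, blue, 3), (Lyra, blue, 9), (Lyra, gold, 10), (Lyra, gold, 3), (Lyra, gold, 9), (Nova, black, 16), (Nova, black, 31), (Nova, red, 16), (Nova, red, 31)}
σ[pname = Lyra]: keep tuples satisfying pname = Lyra → {(Lyra, blue, 10), (Lyra, blue, 3), (Lyra, blue, 9), (Lyra, gold, 10), (Lyra, gold, 3), (Lyra, gold, 9)}
π[pname, pid]: project onto (pname, pid) (3 duplicate(s) eliminated) → {(Lyra, 10), (Lyra, 3), (Lyra, 9)}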